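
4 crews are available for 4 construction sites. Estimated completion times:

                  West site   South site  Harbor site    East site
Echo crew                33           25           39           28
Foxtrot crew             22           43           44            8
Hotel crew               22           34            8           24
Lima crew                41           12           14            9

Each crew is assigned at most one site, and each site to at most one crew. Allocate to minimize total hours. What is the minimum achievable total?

Optimal: Echo crew→West site (33 hours), Foxtrot crew→East site (8 hours), Hotel crew→Harbor site (8 hours), Lima crew→South site (12 hours) — total 33+8+8+12 = 61 hours.
Column-greedy (each site in turn goes to its cheapest remaining crew) gives 70 hours, worse by 9.
Next-best assignment: Echo crew→South site, Foxtrot crew→West site, Hotel crew→Harbor site, Lima crew→East site = 64 hours.

Min total: 61 hours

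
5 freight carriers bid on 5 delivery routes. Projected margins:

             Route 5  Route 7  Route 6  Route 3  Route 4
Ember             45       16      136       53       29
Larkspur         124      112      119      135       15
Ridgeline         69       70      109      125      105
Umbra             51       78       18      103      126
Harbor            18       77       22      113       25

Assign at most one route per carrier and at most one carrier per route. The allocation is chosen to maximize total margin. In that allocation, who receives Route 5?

Treat this as an assignment problem: match each carrier to one route.
Optimal: Ember→Route 6 ($136k), Larkspur→Route 5 ($124k), Ridgeline→Route 3 ($125k), Umbra→Route 4 ($126k), Harbor→Route 7 ($77k) — total 136+124+125+126+77 = $588k.
Column-greedy (each route in turn goes to its best remaining carrier) gives $488k, worse by 100.
Larkspur's own top route is Route 3 ($135k), but forcing Larkspur→Route 3 and reassigning the rest optimally gives only $543k — worse by 45.

Larkspur receives Route 5.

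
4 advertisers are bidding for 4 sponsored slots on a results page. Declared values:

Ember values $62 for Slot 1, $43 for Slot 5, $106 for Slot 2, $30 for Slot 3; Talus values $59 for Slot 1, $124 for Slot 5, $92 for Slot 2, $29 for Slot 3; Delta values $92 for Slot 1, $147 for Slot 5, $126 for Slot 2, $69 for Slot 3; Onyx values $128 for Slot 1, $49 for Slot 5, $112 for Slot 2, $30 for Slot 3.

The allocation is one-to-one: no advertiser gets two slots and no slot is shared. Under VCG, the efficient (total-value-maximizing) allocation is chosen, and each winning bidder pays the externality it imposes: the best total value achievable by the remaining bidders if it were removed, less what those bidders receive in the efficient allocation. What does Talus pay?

Efficient allocation: Ember→Slot 2 ($106), Talus→Slot 5 ($124), Delta→Slot 3 ($69), Onyx→Slot 1 ($128); total welfare W = $427.
Talus receives Slot 5 at value $124, so the others get W − 124 = $303.
Without Talus: best allocation of the remaining 3 bidders over all 4 slots is Ember→Slot 2 ($106), Delta→Slot 5 ($147), Onyx→Slot 1 ($128), total $381.
VCG payment = (others' best without Talus) − (others' welfare with Talus) = 381 − 303 = $78.

Talus pays $78.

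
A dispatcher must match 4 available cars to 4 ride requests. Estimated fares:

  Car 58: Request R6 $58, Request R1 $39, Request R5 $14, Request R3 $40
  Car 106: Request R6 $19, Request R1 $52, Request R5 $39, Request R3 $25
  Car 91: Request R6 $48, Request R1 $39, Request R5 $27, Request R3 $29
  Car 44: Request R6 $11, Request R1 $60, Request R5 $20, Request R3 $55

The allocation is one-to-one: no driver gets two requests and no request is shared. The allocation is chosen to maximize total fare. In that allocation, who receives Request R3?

Car 44 receives Request R3.

Optimal: Car 58→Request R6 ($58), Car 106→Request R1 ($52), Car 91→Request R5 ($27), Car 44→Request R3 ($55) — total 58+52+27+55 = $192.
Next-best assignment: Car 58→Request R6, Car 106→Request R5, Car 91→Request R1, Car 44→Request R3 = $191.
Swapping Car 44↔Car 58 (Car 44→Request R6 $11, Car 58→Request R3 $40) loses 62.
Car 44's own top request is Request R1 ($60), but forcing Car 44→Request R1 and reassigning the rest optimally gives only $187 — worse by 5.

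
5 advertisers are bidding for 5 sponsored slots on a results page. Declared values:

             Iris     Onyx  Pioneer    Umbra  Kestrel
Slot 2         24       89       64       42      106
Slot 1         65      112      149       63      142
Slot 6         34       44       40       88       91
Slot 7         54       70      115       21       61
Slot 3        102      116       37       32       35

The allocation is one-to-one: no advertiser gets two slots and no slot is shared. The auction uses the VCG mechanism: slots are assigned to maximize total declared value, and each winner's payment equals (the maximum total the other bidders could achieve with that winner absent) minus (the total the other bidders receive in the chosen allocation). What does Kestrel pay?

Efficient allocation: Iris→Slot 3 ($102), Onyx→Slot 2 ($89), Pioneer→Slot 7 ($115), Umbra→Slot 6 ($88), Kestrel→Slot 1 ($142); total welfare W = $536.
Kestrel receives Slot 1 at value $142, so the others get W − 142 = $394.
Without Kestrel: best allocation of the remaining 4 bidders over all 5 slots is Iris→Slot 3 ($102), Onyx→Slot 2 ($89), Pioneer→Slot 1 ($149), Umbra→Slot 6 ($88), total $428.
VCG payment = (others' best without Kestrel) − (others' welfare with Kestrel) = 428 − 394 = $34.

Kestrel pays $34.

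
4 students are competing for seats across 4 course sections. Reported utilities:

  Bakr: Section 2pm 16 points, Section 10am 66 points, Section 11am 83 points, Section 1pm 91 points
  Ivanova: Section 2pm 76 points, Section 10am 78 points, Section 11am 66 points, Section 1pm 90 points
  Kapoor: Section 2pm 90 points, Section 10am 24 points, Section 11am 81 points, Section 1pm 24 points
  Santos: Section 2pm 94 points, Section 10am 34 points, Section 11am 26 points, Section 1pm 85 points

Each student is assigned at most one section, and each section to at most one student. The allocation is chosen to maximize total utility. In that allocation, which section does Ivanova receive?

Optimal: Bakr→Section 1pm (91 points), Ivanova→Section 10am (78 points), Kapoor→Section 11am (81 points), Santos→Section 2pm (94 points) — total 91+78+81+94 = 344 points.
Row-greedy (each student in turn takes its best remaining section) gives 285 points, worse by 59.
Ivanova's own top section is Section 1pm (90 points), but forcing Ivanova→Section 1pm and reassigning the rest optimally gives only 331 points — worse by 13.

Ivanova receives Section 10am.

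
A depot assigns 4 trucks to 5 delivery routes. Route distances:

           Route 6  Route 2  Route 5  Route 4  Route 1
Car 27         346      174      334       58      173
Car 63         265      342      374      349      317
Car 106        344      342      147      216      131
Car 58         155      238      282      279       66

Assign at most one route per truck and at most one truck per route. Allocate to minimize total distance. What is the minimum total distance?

This is a one-to-one assignment (minimum-cost bipartite matching).
Optimal: Car 27→Route 4 (58 km), Car 63→Route 6 (265 km), Car 106→Route 5 (147 km), Car 58→Route 1 (66 km) — total 58+265+147+66 = 536 km.
Next-best assignment: Car 27→Route 4, Car 63→Route 2, Car 106→Route 5, Car 58→Route 1 = 613 km.
Swapping Car 58↔Car 106 (Car 58→Route 5 282 km, Car 106→Route 1 131 km) adds 200.

Minimum total: 536 km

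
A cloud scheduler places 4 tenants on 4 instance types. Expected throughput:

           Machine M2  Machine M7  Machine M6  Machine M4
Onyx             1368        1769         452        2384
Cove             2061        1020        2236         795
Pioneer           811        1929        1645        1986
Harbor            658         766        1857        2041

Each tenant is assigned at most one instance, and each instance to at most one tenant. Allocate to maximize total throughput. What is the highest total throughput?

Maximum total: 8231 ops/s

Optimal: Onyx→Machine M4 (2384 ops/s), Cove→Machine M2 (2061 ops/s), Pioneer→Machine M7 (1929 ops/s), Harbor→Machine M6 (1857 ops/s) — total 2384+2061+1929+1857 = 8231 ops/s.
Max-entry greedy (repeatedly take the single best remaining cell) gives 7207 ops/s, worse by 1024.
Every other assignment is strictly worse.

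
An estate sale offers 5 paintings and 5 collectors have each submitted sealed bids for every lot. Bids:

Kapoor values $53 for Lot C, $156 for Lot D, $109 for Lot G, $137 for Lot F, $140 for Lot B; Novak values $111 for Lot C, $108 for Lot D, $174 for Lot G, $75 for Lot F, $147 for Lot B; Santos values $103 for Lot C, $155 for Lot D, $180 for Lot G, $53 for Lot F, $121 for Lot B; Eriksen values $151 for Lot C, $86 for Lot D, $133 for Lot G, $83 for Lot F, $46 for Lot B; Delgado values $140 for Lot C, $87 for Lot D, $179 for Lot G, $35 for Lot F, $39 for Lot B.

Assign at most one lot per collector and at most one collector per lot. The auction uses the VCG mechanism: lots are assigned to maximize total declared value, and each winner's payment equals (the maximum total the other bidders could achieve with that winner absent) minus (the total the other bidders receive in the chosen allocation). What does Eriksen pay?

Eriksen pays $5.

Efficient allocation: Kapoor→Lot F ($137), Novak→Lot B ($147), Santos→Lot D ($155), Eriksen→Lot C ($151), Delgado→Lot G ($179); total welfare W = $769.
Eriksen receives Lot C at value $151, so the others get W − 151 = $618.
Without Eriksen: best allocation of the remaining 4 bidders over all 5 lots is Kapoor→Lot D ($156), Novak→Lot B ($147), Santos→Lot G ($180), Delgado→Lot C ($140), total $623.
VCG payment = (others' best without Eriksen) − (others' welfare with Eriksen) = 623 − 618 = $5.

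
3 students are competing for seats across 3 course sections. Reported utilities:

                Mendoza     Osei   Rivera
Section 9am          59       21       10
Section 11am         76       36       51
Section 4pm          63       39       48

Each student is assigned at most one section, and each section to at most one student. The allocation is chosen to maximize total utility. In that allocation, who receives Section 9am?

Optimal: Mendoza→Section 9am (59 points), Osei→Section 4pm (39 points), Rivera→Section 11am (51 points) — total 59+39+51 = 149 points.
Row-greedy (each student in turn takes its best remaining section) gives 125 points, worse by 24.
Mendoza's own top section is Section 11am (76 points), but forcing Mendoza→Section 11am and reassigning the rest optimally gives only 145 points — worse by 4.

Mendoza receives Section 9am.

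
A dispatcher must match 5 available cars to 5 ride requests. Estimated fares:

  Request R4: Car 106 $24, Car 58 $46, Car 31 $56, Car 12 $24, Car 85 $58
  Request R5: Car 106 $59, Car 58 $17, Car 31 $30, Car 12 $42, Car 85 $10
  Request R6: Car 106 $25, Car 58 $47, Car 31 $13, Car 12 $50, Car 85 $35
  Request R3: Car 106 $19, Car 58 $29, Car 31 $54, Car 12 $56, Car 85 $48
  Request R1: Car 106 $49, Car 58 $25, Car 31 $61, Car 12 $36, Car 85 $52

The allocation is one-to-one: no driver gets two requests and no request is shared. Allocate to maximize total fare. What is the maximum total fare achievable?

Optimal: Car 106→Request R5 ($59), Car 58→Request R6 ($47), Car 31→Request R1 ($61), Car 12→Request R3 ($56), Car 85→Request R4 ($58) — total 59+47+61+56+58 = $281.
Column-greedy (each request in turn goes to its best remaining driver) gives $246, worse by 35.
Swapping Car 106↔Car 31 (Car 106→Request R1 $49, Car 31→Request R5 $30) loses 41.

Maximum total: $281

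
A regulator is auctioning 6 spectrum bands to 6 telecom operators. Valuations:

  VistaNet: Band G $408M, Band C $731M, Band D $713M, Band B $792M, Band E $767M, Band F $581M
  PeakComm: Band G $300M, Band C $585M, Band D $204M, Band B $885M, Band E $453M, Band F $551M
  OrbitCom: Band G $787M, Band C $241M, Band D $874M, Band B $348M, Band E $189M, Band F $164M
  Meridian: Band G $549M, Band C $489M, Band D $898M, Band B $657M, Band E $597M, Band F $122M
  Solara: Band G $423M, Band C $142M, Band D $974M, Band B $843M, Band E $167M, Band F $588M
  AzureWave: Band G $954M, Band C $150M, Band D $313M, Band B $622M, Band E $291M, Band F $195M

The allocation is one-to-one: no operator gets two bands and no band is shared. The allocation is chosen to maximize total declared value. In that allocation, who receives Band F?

Solara receives Band F.

Optimal: VistaNet→Band C ($731M), PeakComm→Band B ($885M), OrbitCom→Band D ($874M), Meridian→Band E ($597M), Solara→Band F ($588M), AzureWave→Band G ($954M) — total 731+885+874+597+588+954 = $4629M.
Column-greedy (each band in turn goes to its best remaining operator) gives $4305M, worse by 324.
Next-best assignment: VistaNet→Band E, PeakComm→Band B, OrbitCom→Band D, Meridian→Band C, Solara→Band F, AzureWave→Band G = $4557M.
Checked against all permutations: $4629M is optimal.
Solara's own top band is Band D ($974M), but forcing Solara→Band D and reassigning the rest optimally gives only $4305M — worse by 324.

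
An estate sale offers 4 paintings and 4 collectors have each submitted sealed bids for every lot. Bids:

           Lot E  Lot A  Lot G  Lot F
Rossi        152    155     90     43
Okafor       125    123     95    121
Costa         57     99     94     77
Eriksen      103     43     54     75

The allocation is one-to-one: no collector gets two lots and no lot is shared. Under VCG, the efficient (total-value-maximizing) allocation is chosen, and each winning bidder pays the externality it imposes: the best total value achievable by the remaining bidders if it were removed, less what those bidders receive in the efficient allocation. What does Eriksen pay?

Eriksen pays $4.

Efficient allocation: Rossi→Lot A ($155), Okafor→Lot F ($121), Costa→Lot G ($94), Eriksen→Lot E ($103); total welfare W = $473.
Eriksen receives Lot E at value $103, so the others get W − 103 = $370.
Without Eriksen: best allocation of the remaining 3 bidders over all 4 lots is Rossi→Lot A ($155), Okafor→Lot E ($125), Costa→Lot G ($94), total $374.
VCG payment = (others' best without Eriksen) − (others' welfare with Eriksen) = 374 − 370 = $4.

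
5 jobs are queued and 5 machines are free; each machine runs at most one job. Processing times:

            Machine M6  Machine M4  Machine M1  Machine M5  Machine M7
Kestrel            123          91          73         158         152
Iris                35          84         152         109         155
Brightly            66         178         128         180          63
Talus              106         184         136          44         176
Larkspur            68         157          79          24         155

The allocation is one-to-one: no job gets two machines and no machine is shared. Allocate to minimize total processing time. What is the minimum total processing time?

Minimum total: 312 min

Optimal: Kestrel→Machine M4 (91 min), Iris→Machine M6 (35 min), Brightly→Machine M7 (63 min), Talus→Machine M5 (44 min), Larkspur→Machine M1 (79 min) — total 91+35+63+44+79 = 312 min.
Every other assignment is strictly worse.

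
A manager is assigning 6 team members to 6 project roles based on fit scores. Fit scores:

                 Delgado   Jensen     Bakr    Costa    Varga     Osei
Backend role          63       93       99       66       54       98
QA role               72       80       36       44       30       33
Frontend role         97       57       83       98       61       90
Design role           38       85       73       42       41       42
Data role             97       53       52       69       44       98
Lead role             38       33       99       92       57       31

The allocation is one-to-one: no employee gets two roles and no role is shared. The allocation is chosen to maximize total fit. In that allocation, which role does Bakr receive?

Optimal: Delgado→Data role (97 pts), Jensen→QA role (80 pts), Bakr→Lead role (99 pts), Costa→Frontend role (98 pts), Varga→Design role (41 pts), Osei→Backend role (98 pts) — total 97+80+99+98+41+98 = 513 pts.
Max-entry greedy (repeatedly take the single best remaining cell) gives 509 pts, worse by 4.
Checked against all permutations: 513 pts is optimal.
Bakr's own top role is Backend role (99 pts), but forcing Bakr→Backend role and reassigning the rest optimally gives only 509 pts — worse by 4.

Bakr receives Lead role.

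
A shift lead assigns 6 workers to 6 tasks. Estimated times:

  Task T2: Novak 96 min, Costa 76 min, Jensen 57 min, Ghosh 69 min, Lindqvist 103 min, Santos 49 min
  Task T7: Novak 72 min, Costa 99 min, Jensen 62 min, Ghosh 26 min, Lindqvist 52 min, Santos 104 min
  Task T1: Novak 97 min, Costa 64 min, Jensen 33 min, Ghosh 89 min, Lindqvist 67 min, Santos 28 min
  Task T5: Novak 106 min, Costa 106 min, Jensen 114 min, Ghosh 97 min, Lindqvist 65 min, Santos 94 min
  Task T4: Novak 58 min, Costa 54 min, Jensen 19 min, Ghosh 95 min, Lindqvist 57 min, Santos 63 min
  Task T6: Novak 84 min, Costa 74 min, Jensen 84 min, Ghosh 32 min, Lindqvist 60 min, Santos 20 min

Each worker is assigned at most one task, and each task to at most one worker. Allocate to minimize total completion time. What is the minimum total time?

Optimal: Novak→Task T4 (58 min), Costa→Task T2 (76 min), Jensen→Task T1 (33 min), Ghosh→Task T7 (26 min), Lindqvist→Task T5 (65 min), Santos→Task T6 (20 min) — total 58+76+33+26+65+20 = 278 min.
Min-entry greedy (repeatedly take the single cheapest remaining cell) gives 290 min, worse by 12.

Min total: 278 min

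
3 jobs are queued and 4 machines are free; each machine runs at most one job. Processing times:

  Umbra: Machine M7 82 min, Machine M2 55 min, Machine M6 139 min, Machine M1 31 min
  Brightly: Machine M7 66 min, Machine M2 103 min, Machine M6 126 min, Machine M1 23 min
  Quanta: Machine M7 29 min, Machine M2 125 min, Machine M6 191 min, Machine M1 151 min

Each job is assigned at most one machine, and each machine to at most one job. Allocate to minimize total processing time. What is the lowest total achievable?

Optimal: Umbra→Machine M2 (55 min), Brightly→Machine M1 (23 min), Quanta→Machine M7 (29 min) — total 55+23+29 = 107 min.
Every other assignment is strictly worse.

Minimum total: 107 min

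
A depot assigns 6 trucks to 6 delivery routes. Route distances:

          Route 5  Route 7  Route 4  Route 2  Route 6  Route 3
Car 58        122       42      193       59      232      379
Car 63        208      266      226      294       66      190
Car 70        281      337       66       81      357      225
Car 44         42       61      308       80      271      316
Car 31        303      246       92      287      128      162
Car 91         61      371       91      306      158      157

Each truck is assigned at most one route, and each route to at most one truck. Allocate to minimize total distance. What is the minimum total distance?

Optimal: Car 58→Route 2 (59 km), Car 63→Route 6 (66 km), Car 70→Route 4 (66 km), Car 44→Route 7 (61 km), Car 31→Route 3 (162 km), Car 91→Route 5 (61 km) — total 59+66+66+61+162+61 = 475 km.
Min-entry greedy (repeatedly take the single cheapest remaining cell) gives 660 km, worse by 185.
Swapping Car 44↔Car 70 (Car 44→Route 4 308 km, Car 70→Route 7 337 km) adds 518.
No other one-to-one assignment undercuts 475 km.

Minimum total: 475 km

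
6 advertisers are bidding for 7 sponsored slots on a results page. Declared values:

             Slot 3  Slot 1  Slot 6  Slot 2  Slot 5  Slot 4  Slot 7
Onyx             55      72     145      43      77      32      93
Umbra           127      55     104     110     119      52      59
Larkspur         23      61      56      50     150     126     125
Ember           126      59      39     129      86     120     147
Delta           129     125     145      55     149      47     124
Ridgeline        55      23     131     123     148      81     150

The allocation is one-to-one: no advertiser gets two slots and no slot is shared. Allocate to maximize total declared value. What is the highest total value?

Optimal: Onyx→Slot 6 ($145), Umbra→Slot 3 ($127), Larkspur→Slot 5 ($150), Ember→Slot 2 ($129), Delta→Slot 1 ($125), Ridgeline→Slot 7 ($150) — total 145+127+150+129+125+150 = $826.
Column-greedy (each slot in turn goes to its best remaining advertiser) gives $663, worse by 163.

Max total: $826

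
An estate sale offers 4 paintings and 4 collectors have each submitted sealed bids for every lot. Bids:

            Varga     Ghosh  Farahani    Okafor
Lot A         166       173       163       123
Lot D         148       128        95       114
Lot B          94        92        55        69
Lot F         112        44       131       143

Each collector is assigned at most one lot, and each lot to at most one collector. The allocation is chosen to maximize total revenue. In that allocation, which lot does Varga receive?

Varga receives Lot D.

Optimal: Varga→Lot D ($148), Ghosh→Lot B ($92), Farahani→Lot A ($163), Okafor→Lot F ($143) — total 148+92+163+143 = $546.
Max-entry greedy (repeatedly take the single best remaining cell) gives $519, worse by 27.
Next-best assignment: Varga→Lot B, Ghosh→Lot D, Farahani→Lot A, Okafor→Lot F = $528.
Varga's own top lot is Lot A ($166), but forcing Varga→Lot A and reassigning the rest optimally gives only $503 — worse by 43.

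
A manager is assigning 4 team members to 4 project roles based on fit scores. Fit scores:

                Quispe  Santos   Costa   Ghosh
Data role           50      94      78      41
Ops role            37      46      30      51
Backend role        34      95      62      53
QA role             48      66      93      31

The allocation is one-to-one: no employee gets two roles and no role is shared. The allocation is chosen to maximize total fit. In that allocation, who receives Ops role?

Ghosh receives Ops role.

Optimal: Quispe→Data role (50 pts), Santos→Backend role (95 pts), Costa→QA role (93 pts), Ghosh→Ops role (51 pts) — total 50+95+93+51 = 289 pts.
Column-greedy (each role in turn goes to its best remaining employee) gives 255 pts, worse by 34.
Swapping Quispe↔Ghosh (Quispe→Ops role 37 pts, Ghosh→Data role 41 pts) loses 23.
Checked against all permutations: 289 pts is optimal.
Ghosh's own top role is Backend role (53 pts), but forcing Ghosh→Backend role and reassigning the rest optimally gives only 277 pts — worse by 12.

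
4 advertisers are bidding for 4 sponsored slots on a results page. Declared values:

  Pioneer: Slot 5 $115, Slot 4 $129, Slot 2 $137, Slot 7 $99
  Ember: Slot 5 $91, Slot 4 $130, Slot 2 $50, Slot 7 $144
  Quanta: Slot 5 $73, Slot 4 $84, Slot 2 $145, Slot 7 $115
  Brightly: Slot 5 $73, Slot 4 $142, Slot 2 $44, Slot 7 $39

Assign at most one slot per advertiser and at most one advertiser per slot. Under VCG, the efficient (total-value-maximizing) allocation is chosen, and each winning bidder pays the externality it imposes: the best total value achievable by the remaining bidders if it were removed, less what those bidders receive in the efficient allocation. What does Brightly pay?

Efficient allocation: Pioneer→Slot 5 ($115), Ember→Slot 7 ($144), Quanta→Slot 2 ($145), Brightly→Slot 4 ($142); total welfare W = $546.
Brightly receives Slot 4 at value $142, so the others get W − 142 = $404.
Without Brightly: best allocation of the remaining 3 bidders over all 4 slots is Pioneer→Slot 4 ($129), Ember→Slot 7 ($144), Quanta→Slot 2 ($145), total $418.
VCG payment = (others' best without Brightly) − (others' welfare with Brightly) = 418 − 404 = $14.

Brightly pays $14.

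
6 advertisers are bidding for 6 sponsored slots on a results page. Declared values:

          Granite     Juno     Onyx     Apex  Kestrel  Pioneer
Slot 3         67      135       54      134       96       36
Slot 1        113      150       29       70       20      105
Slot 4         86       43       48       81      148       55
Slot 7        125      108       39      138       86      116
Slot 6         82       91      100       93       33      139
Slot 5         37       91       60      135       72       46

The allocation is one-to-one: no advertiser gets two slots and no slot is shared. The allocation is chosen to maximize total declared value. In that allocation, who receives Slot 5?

Optimal: Granite→Slot 7 ($125), Juno→Slot 1 ($150), Onyx→Slot 5 ($60), Apex→Slot 3 ($134), Kestrel→Slot 4 ($148), Pioneer→Slot 6 ($139) — total 125+150+60+134+148+139 = $756.
Max-entry greedy (repeatedly take the single best remaining cell) gives $702, worse by 54.
Swapping Apex↔Kestrel (Apex→Slot 4 $81, Kestrel→Slot 3 $96) loses 105.
Checked against all permutations: $756 is optimal.
Onyx's own top slot is Slot 6 ($100), but forcing Onyx→Slot 6 and reassigning the rest optimally gives only $748 — worse by 8.

Onyx receives Slot 5.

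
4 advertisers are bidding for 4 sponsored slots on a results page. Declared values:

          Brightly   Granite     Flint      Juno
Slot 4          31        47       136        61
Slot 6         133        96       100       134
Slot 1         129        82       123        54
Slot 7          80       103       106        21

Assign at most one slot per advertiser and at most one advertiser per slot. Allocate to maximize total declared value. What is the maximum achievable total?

Treat this as an assignment problem: match each advertiser to one slot.
Optimal: Brightly→Slot 1 ($129), Granite→Slot 7 ($103), Flint→Slot 4 ($136), Juno→Slot 6 ($134) — total 129+103+136+134 = $502.
Row-greedy (each advertiser in turn takes its best remaining slot) gives $426, worse by 76.

Maximum total: $502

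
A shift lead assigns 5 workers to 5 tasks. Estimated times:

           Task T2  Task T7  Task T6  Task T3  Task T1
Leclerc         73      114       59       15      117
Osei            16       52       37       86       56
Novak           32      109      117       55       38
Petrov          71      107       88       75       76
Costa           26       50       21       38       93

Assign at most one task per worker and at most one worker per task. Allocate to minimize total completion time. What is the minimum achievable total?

Minimum total: 196 min

This is a one-to-one assignment (minimum-cost bipartite matching).
Optimal: Leclerc→Task T3 (15 min), Osei→Task T7 (52 min), Novak→Task T2 (32 min), Petrov→Task T1 (76 min), Costa→Task T6 (21 min) — total 15+52+32+76+21 = 196 min.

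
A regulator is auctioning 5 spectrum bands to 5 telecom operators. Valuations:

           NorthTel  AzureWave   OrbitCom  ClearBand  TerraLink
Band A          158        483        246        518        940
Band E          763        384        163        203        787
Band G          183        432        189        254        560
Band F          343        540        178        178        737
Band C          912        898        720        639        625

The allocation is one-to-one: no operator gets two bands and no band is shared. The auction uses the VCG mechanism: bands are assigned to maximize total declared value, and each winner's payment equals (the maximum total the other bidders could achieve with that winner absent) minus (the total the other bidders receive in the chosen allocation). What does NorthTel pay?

NorthTel pays $111M.

Efficient allocation: NorthTel→Band E ($763M), AzureWave→Band F ($540M), OrbitCom→Band C ($720M), ClearBand→Band G ($254M), TerraLink→Band A ($940M); total welfare W = $3217M.
NorthTel receives Band E at value $763M, so the others get W − 763 = $2454M.
Without NorthTel: best allocation of the remaining 4 bidders over all 5 bands is AzureWave→Band F ($540M), OrbitCom→Band C ($720M), ClearBand→Band A ($518M), TerraLink→Band E ($787M), total $2565M.
VCG payment = (others' best without NorthTel) − (others' welfare with NorthTel) = 2565 − 2454 = $111M.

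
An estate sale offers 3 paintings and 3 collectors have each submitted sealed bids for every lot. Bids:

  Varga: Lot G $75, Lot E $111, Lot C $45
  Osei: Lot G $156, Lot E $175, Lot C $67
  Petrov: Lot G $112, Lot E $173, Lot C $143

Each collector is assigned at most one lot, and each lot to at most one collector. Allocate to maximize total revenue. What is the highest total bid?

This is the linear assignment problem.
Optimal: Varga→Lot E ($111), Osei→Lot G ($156), Petrov→Lot C ($143) — total 111+156+143 = $410.
Max-entry greedy (repeatedly take the single best remaining cell) gives $393, worse by 17.
Next-best assignment: Varga→Lot G, Osei→Lot E, Petrov→Lot C = $393.
Checked against all permutations: $410 is optimal.

Max total: $410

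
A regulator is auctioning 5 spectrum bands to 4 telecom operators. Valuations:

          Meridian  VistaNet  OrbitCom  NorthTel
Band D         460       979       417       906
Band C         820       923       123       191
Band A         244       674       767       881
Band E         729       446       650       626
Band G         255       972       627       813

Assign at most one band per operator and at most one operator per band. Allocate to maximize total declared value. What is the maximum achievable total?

Max total: $3465M

Treat this as an assignment problem: match each operator to one band.
Optimal: Meridian→Band C ($820M), VistaNet→Band G ($972M), OrbitCom→Band A ($767M), NorthTel→Band D ($906M) — total 820+972+767+906 = $3465M.
Row-greedy (each operator in turn takes its best remaining band) gives $3379M, worse by 86.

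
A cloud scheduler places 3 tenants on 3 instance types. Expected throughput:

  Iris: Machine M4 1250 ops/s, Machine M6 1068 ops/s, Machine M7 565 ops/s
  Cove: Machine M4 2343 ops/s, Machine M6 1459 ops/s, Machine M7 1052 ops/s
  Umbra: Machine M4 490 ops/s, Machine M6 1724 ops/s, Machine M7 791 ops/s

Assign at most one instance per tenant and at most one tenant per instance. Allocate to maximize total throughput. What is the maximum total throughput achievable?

Optimal: Iris→Machine M7 (565 ops/s), Cove→Machine M4 (2343 ops/s), Umbra→Machine M6 (1724 ops/s) — total 565+2343+1724 = 4632 ops/s.
Row-greedy (each tenant in turn takes its best remaining instance) gives 3500 ops/s, worse by 1132.

Maximum total: 4632 ops/s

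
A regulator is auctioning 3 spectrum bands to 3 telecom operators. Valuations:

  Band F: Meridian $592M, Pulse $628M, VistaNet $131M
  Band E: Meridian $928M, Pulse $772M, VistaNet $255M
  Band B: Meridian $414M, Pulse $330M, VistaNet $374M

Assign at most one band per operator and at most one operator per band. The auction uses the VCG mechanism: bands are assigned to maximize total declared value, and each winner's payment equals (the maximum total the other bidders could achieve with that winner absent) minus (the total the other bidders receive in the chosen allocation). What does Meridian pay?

Meridian pays $144M.

Efficient allocation: Meridian→Band E ($928M), Pulse→Band F ($628M), VistaNet→Band B ($374M); total welfare W = $1930M.
Meridian receives Band E at value $928M, so the others get W − 928 = $1002M.
Without Meridian: best allocation of the remaining 2 bidders over all 3 bands is Pulse→Band E ($772M), VistaNet→Band B ($374M), total $1146M.
VCG payment = (others' best without Meridian) − (others' welfare with Meridian) = 1146 − 1002 = $144M.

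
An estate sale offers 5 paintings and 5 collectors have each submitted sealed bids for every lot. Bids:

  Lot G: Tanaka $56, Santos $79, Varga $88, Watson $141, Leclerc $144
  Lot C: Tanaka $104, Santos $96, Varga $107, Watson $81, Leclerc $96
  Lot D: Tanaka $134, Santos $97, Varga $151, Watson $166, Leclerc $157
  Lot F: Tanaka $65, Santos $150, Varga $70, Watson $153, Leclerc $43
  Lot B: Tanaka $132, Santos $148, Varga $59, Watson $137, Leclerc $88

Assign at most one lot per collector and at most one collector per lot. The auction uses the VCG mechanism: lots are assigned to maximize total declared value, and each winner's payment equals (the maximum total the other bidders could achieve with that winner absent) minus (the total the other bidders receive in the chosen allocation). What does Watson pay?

Efficient allocation: Tanaka→Lot C ($104), Santos→Lot B ($148), Varga→Lot D ($151), Watson→Lot F ($153), Leclerc→Lot G ($144); total welfare W = $700.
Watson receives Lot F at value $153, so the others get W − 153 = $547.
Without Watson: best allocation of the remaining 4 bidders over all 5 lots is Tanaka→Lot B ($132), Santos→Lot F ($150), Varga→Lot D ($151), Leclerc→Lot G ($144), total $577.
VCG payment = (others' best without Watson) − (others' welfare with Watson) = 577 − 547 = $30.

Watson pays $30.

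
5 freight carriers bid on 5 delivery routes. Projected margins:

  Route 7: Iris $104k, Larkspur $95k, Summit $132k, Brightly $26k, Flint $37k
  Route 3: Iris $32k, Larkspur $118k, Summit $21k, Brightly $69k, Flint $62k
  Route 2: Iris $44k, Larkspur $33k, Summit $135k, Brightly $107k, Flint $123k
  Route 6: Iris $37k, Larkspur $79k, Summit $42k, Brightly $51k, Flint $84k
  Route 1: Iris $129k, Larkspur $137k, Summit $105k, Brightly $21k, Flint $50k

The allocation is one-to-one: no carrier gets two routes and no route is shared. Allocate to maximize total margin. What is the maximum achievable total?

Max total: $570k

This is a one-to-one assignment (maximum-weight bipartite matching).
Optimal: Iris→Route 1 ($129k), Larkspur→Route 3 ($118k), Summit→Route 7 ($132k), Brightly→Route 2 ($107k), Flint→Route 6 ($84k) — total 129+118+132+107+84 = $570k.
Max-entry greedy (repeatedly take the single best remaining cell) gives $529k, worse by 41.
Next-best assignment: Iris→Route 1, Larkspur→Route 3, Summit→Route 7, Brightly→Route 6, Flint→Route 2 = $553k.
Swapping Summit↔Flint (Summit→Route 6 $42k, Flint→Route 7 $37k) loses 137.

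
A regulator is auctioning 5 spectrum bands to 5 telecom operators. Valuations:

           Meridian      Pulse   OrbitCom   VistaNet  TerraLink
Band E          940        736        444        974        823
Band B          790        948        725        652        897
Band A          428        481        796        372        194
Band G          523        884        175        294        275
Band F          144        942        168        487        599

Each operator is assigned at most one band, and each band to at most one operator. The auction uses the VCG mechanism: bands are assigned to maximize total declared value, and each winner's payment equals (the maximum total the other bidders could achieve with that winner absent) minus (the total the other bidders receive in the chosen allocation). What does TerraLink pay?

TerraLink pays $267M.

Efficient allocation: Meridian→Band G ($523M), Pulse→Band F ($942M), OrbitCom→Band A ($796M), VistaNet→Band E ($974M), TerraLink→Band B ($897M); total welfare W = $4132M.
TerraLink receives Band B at value $897M, so the others get W − 897 = $3235M.
Without TerraLink: best allocation of the remaining 4 bidders over all 5 bands is Meridian→Band B ($790M), Pulse→Band F ($942M), OrbitCom→Band A ($796M), VistaNet→Band E ($974M), total $3502M.
VCG payment = (others' best without TerraLink) − (others' welfare with TerraLink) = 3502 − 3235 = $267M.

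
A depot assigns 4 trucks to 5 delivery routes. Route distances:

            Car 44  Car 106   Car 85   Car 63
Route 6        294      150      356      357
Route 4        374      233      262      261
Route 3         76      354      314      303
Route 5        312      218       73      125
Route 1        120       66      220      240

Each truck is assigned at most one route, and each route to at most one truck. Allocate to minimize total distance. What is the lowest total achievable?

Min total: 476 km

This is the linear assignment problem.
Optimal: Car 44→Route 3 (76 km), Car 106→Route 1 (66 km), Car 85→Route 5 (73 km), Car 63→Route 4 (261 km) — total 76+66+73+261 = 476 km.
Column-greedy (each route in turn goes to its cheapest remaining truck) gives 560 km, worse by 84.
Next-best assignment: Car 44→Route 3, Car 106→Route 1, Car 85→Route 4, Car 63→Route 5 = 529 km.
Swapping Car 106↔Car 85 (Car 106→Route 5 218 km, Car 85→Route 1 220 km) adds 299.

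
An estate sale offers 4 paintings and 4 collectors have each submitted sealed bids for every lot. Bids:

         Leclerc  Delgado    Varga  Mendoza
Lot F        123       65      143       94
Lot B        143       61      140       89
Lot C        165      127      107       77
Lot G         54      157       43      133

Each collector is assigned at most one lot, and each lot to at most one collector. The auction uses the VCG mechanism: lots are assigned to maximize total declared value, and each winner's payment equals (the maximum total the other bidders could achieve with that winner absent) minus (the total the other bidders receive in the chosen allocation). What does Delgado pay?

Delgado pays $42.

Efficient allocation: Leclerc→Lot C ($165), Delgado→Lot G ($157), Varga→Lot B ($140), Mendoza→Lot F ($94); total welfare W = $556.
Delgado receives Lot G at value $157, so the others get W − 157 = $399.
Without Delgado: best allocation of the remaining 3 bidders over all 4 lots is Leclerc→Lot C ($165), Varga→Lot F ($143), Mendoza→Lot G ($133), total $441.
VCG payment = (others' best without Delgado) − (others' welfare with Delgado) = 441 − 399 = $42.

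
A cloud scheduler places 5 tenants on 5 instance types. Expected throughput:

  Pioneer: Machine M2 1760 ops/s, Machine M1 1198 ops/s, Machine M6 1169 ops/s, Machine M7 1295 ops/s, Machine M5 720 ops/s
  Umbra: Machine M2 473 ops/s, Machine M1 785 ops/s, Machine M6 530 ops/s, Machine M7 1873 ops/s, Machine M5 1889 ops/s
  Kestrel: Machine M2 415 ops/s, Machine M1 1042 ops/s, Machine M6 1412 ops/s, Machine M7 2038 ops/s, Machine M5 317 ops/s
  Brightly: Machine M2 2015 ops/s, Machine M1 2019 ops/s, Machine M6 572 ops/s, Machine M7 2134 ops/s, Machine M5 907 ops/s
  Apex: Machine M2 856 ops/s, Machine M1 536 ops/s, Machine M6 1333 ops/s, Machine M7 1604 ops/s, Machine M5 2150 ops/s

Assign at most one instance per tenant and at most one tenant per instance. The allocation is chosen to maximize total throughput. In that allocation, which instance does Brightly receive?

Brightly receives Machine M1.

Treat this as an assignment problem: match each tenant to one instance.
Optimal: Pioneer→Machine M2 (1760 ops/s), Umbra→Machine M7 (1873 ops/s), Kestrel→Machine M6 (1412 ops/s), Brightly→Machine M1 (2019 ops/s), Apex→Machine M5 (2150 ops/s) — total 1760+1873+1412+2019+2150 = 9214 ops/s.
Row-greedy (each tenant in turn takes its best remaining instance) gives 9039 ops/s, worse by 175.
Brightly's own top instance is Machine M7 (2134 ops/s), but forcing Brightly→Machine M7 and reassigning the rest optimally gives only 8241 ops/s — worse by 973.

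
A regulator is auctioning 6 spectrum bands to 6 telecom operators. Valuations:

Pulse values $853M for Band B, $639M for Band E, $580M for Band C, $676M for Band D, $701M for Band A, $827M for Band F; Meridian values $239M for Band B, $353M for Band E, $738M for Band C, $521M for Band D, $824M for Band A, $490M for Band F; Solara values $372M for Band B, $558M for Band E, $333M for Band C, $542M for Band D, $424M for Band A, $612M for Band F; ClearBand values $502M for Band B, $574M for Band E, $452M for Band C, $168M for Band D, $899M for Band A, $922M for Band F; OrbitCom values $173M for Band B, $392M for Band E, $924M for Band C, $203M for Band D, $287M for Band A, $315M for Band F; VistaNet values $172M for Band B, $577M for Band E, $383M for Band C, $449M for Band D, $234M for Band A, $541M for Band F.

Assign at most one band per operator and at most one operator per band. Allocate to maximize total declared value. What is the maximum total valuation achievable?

Maximum total: $4642M

Optimal: Pulse→Band B ($853M), Meridian→Band A ($824M), Solara→Band D ($542M), ClearBand→Band F ($922M), OrbitCom→Band C ($924M), VistaNet→Band E ($577M) — total 853+824+542+922+924+577 = $4642M.
Column-greedy (each band in turn goes to its best remaining operator) gives $4285M, worse by 357.
Next-best assignment: Pulse→Band B, Meridian→Band A, Solara→Band E, ClearBand→Band F, OrbitCom→Band C, VistaNet→Band D = $4530M.
Every other assignment is strictly worse.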